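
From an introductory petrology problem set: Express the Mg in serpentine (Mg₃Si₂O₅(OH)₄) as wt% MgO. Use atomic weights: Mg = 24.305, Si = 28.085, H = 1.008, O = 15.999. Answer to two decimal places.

Molar mass of Mg₃Si₂O₅(OH)₄ = 3×24.305 + 2×28.085 + 9×15.999 + 4×1.008 = 277.108 g/mol.
Each formula unit contains 3 Mg, equivalent to 3/1 = 3.0000 mol MgO.
M(MgO) = 1×24.305 + 1×15.999 = 40.304 g/mol.
Mass of MgO per formula unit = 3.0000 × 40.304 = 120.912 g.
MgO wt% = 120.912 / 277.108 × 100 = 43.63%.

43.63 wt%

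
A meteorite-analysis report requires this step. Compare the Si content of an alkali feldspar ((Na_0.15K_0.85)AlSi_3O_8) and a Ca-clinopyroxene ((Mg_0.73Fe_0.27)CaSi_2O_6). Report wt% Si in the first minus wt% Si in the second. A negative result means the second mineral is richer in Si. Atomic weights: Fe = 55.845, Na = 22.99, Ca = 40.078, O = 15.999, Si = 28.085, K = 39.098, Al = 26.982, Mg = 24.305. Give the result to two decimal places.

M((Na_0.15K_0.85)AlSi_3O_8) = 275.911 g/mol, so wt% Si = 84.255/275.911 × 100 = 30.54%.
M((Mg_0.73Fe_0.27)CaSi_2O_6) = 225.063 g/mol, so wt% Si = 56.170/225.063 × 100 = 24.96%.
30.54 − 24.96 = 5.58 pp.

5.58 percentage points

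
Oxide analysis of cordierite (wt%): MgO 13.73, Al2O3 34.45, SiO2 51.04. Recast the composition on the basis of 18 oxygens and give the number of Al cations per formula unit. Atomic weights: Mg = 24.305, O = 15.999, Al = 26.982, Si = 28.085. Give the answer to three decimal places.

MgO: 13.73/40.304 = 0.34066 mol → 0.34066 mol Mg, 0.34066 mol O.
Al2O3: 34.45/101.961 = 0.33787 mol → 0.67574 mol Al, 1.01361 mol O.
SiO2: 51.04/60.083 = 0.84949 mol → 0.84949 mol Si, 1.69898 mol O.
Total oxygen = 3.05325 mol. Normalization factor = 18/3.05325 = 5.89536.
Al per 18 O = 0.67574 × 5.89536 = 3.984.

3.984 Al apfu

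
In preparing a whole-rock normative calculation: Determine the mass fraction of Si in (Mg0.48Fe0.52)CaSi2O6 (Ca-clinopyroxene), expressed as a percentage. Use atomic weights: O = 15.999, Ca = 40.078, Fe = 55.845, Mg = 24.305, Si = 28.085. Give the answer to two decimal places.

Molar mass of (Mg0.48Fe0.52)CaSi2O6: 0.48*24.305 + 0.52*55.845 + 1*40.078 + 2*28.085 + 6*15.999 = 232.948 g/mol.
Mass of Si per formula unit: 2 × 28.085 = 56.170 g.
Weight fraction Si = 56.170 / 232.948 = 0.2411.

24.11 mass %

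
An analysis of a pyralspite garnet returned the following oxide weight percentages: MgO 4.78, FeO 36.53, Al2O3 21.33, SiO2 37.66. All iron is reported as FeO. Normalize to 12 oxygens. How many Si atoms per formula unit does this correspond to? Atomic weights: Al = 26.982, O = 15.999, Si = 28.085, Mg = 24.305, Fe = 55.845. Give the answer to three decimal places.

MgO (M=40.304): mol = 0.11860; Mg = 0.11860, O = 0.11860.
FeO (M=71.844): mol = 0.50846; Fe = 0.50846, O = 0.50846.
Al2O3 (M=101.961): mol = 0.20920; Al = 0.41840, O = 0.62760.
SiO2 (M=60.083): mol = 0.62680; Si = 0.62680, O = 1.25360.
ΣO = 2.50826; factor = 12/ΣO = 4.78419.
Si apfu = 0.62680 × 4.78419 = 2.999.

2.999 Si apfu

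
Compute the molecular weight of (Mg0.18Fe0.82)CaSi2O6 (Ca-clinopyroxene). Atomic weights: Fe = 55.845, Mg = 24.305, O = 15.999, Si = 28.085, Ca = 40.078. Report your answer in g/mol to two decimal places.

Mg: 0.18 × 24.305 = 4.3749
Fe: 0.82 × 55.845 = 45.7929
Ca: 1 × 40.078 = 40.0780
Si: 2 × 28.085 = 56.1700
O: 6 × 15.999 = 95.9940
Summing the contributions gives the formula mass.

242.41 g/mol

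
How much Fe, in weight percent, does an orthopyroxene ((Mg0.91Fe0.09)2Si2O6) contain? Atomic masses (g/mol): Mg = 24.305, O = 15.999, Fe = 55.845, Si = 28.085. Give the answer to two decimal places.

Formula mass = 1.82*24.305 + 0.18*55.845 + 2*28.085 + 6*15.999 = 206.451 g/mol, of which 10.052 g is Fe.
So Fe makes up 10.052/206.451 = 0.0487 of the mass, i.e. 4.87%.

4.87 weight percent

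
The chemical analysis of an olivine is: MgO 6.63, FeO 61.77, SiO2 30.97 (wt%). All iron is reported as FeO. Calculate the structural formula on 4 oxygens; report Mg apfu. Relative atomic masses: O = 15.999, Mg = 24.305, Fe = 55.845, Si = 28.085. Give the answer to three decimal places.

0.320 Mg apfu

MgO (M=40.304): mol = 0.16450; Mg = 0.16450, O = 0.16450.
FeO (M=71.844): mol = 0.85978; Fe = 0.85978, O = 0.85978.
SiO2 (M=60.083): mol = 0.51545; Si = 0.51545, O = 1.03090.
ΣO = 2.05518; factor = 4/ΣO = 1.94630.
Mg apfu = 0.16450 × 1.94630 = 0.320.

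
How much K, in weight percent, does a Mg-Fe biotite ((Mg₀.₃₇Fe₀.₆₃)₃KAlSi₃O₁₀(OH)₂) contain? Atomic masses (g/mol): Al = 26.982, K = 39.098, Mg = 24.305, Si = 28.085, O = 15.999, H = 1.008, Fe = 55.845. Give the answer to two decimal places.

8.20 weight percent

Molar mass of (Mg₀.₃₇Fe₀.₆₃)₃KAlSi₃O₁₀(OH)₂: 1.11·24.305 + 1.89·55.845 + 1·39.098 + 1·26.982 + 3·28.085 + 12·15.999 + 2·1.008 = 476.865 g/mol.
Mass of K per formula unit: 1 × 39.098 = 39.098 g.
Weight fraction K = 39.098 / 476.865 = 0.0820.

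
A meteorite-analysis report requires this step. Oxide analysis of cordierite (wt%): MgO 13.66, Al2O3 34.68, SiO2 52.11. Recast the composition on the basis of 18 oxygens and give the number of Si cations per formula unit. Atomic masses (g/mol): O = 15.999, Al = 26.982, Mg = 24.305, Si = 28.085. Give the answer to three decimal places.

5.046 Si apfu

MgO: 13.66/40.304 = 0.33892 mol → 0.33892 mol Mg, 0.33892 mol O.
Al2O3: 34.68/101.961 = 0.34013 mol → 0.68026 mol Al, 1.02039 mol O.
SiO2: 52.11/60.083 = 0.86730 mol → 0.86730 mol Si, 1.73460 mol O.
Total oxygen = 3.09391 mol. Normalization factor = 18/3.09391 = 5.81788.
Si per 18 O = 0.86730 × 5.81788 = 5.046.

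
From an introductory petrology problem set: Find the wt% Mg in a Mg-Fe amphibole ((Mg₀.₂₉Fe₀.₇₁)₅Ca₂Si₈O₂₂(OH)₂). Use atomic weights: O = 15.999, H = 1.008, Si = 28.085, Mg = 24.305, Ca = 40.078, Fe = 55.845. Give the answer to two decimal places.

Formula mass = 1.45*24.305 + 3.55*55.845 + 2*40.078 + 8*28.085 + 24*15.999 + 2*1.008 = 924.320 g/mol, of which 35.242 g is Mg.
So Mg makes up 35.242/924.320 = 0.0381 of the mass, i.e. 3.81%.

3.81 wt%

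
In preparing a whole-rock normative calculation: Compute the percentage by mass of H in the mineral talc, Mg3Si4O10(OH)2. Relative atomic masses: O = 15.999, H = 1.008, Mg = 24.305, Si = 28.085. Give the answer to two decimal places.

0.53 wt%

Formula mass = 3×24.305 + 4×28.085 + 12×15.999 + 2×1.008 = 379.259 g/mol, of which 2.016 g is H.
So H makes up 2.016/379.259 = 0.0053 of the mass, i.e. 0.53%.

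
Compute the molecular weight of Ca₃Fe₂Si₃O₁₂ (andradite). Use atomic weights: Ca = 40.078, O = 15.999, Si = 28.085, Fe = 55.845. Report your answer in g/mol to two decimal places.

M = 3*40.078 + 2*55.845 + 3*28.085 + 12*15.999

508.17 g/mol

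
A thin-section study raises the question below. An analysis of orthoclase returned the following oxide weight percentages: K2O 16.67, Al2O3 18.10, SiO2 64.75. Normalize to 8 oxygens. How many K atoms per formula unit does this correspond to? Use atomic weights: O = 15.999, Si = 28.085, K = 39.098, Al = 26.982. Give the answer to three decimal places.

K2O (M=94.195): mol = 0.17697; K = 0.35394, O = 0.17697.
Al2O3 (M=101.961): mol = 0.17752; Al = 0.35504, O = 0.53256.
SiO2 (M=60.083): mol = 1.07768; Si = 1.07768, O = 2.15536.
ΣO = 2.86489; factor = 8/ΣO = 2.79243.
K apfu = 0.35394 × 2.79243 = 0.988.

0.988 K apfu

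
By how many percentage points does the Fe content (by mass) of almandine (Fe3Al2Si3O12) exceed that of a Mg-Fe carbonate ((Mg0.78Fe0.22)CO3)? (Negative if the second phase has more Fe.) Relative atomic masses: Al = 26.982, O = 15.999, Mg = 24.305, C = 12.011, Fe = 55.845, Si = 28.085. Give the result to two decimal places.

M(Fe3Al2Si3O12) = 497.742 g/mol, so wt% Fe = 167.535/497.742 × 100 = 33.66%.
M((Mg0.78Fe0.22)CO3) = 91.252 g/mol, so wt% Fe = 12.286/91.252 × 100 = 13.46%.
33.66 − 13.46 = 20.20 pp.

20.20 percentage points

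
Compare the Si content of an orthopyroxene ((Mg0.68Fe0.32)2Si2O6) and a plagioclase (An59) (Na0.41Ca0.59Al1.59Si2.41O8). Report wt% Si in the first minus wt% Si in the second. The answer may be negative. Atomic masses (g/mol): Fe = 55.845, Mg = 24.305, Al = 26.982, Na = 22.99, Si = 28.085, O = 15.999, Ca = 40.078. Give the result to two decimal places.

0.50 percentage points

Si in (Mg0.68Fe0.32)2Si2O6: molar mass 220.960 g/mol; 2×28.085 = 56.170 g → 25.42 wt%.
Si in Na0.41Ca0.59Al1.59Si2.41O8: molar mass 271.650 g/mol; 2.41×28.085 = 67.685 g → 24.92 wt%.
Difference = 25.42 − 24.92 = 0.50 percentage points.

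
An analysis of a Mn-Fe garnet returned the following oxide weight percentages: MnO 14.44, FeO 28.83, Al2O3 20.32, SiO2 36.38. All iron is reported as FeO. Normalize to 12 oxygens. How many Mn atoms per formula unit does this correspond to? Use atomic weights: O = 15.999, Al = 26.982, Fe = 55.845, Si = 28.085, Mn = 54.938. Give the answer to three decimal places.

14.44 wt% MnO ÷ 70.937 g/mol = 0.20356 mol, giving 0.20356 Mn and 0.20356 O.
28.83 wt% FeO ÷ 71.844 g/mol = 0.40129 mol, giving 0.40129 Fe and 0.40129 O.
20.32 wt% Al2O3 ÷ 101.961 g/mol = 0.19929 mol, giving 0.39858 Al and 0.59787 O.
36.38 wt% SiO2 ÷ 60.083 g/mol = 0.60550 mol, giving 0.60550 Si and 1.21100 O.
Oxygen sums to 2.41372; scaling by 12/2.41372 = 4.97158 puts the formula on 12 O.
Mn: 0.20356 × 4.97158 = 1.012 atoms per formula unit.

1.012 Mn apfu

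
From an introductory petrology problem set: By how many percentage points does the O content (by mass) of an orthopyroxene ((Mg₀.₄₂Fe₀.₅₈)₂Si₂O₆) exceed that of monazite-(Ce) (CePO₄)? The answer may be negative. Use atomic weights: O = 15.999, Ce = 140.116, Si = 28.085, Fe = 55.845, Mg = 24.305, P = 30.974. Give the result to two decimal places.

O in (Mg₀.₄₂Fe₀.₅₈)₂Si₂O₆: molar mass 237.360 g/mol; 6×15.999 = 95.994 g → 40.44 wt%.
O in CePO₄: molar mass 235.086 g/mol; 4×15.999 = 63.996 g → 27.22 wt%.
Difference = 40.44 − 27.22 = 13.22 percentage points.

13.22 percentage points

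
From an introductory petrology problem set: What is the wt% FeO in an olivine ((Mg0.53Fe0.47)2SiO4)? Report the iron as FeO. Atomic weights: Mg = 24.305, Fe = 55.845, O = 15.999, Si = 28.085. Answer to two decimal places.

39.65 wt%

M((Mg0.53Fe0.47)2SiO4) = 170.339 g/mol; M(FeO) = 71.844 g/mol.
Moles FeO per formula unit = 0.94 Fe ÷ 1 = 0.9400.
FeO fraction = (0.9400 × 71.844) / 170.339 = 67.533/170.339 = 0.3965.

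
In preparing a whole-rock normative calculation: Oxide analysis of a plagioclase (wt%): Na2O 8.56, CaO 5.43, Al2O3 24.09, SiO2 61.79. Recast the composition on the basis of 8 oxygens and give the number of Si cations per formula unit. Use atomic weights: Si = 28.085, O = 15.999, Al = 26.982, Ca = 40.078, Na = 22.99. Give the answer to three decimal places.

2.742 Si apfu

Na2O (M=61.979): mol = 0.13811; Na = 0.27622, O = 0.13811.
CaO (M=56.077): mol = 0.09683; Ca = 0.09683, O = 0.09683.
Al2O3 (M=101.961): mol = 0.23627; Al = 0.47254, O = 0.70881.
SiO2 (M=60.083): mol = 1.02841; Si = 1.02841, O = 2.05682.
ΣO = 3.00057; factor = 8/ΣO = 2.66616.
Si apfu = 1.02841 × 2.66616 = 2.742.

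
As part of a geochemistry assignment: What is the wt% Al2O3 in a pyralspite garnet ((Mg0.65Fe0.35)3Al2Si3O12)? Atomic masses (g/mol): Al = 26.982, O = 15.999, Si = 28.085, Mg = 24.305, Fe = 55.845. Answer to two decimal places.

M((Mg0.65Fe0.35)3Al2Si3O12) = 436.239 g/mol; M(Al2O3) = 101.961 g/mol.
Moles Al2O3 per formula unit = 2 Al ÷ 2 = 1.0000.
Al2O3 fraction = (1.0000 × 101.961) / 436.239 = 101.961/436.239 = 0.2337.

23.37 wt%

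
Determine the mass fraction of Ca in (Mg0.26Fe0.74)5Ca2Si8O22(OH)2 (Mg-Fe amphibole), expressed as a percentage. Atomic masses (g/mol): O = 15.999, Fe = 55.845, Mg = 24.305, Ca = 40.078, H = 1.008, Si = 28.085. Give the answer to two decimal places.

8.63 wt%

Molar mass of (Mg0.26Fe0.74)5Ca2Si8O22(OH)2: 1.30*24.305 + 3.70*55.845 + 2*40.078 + 8*28.085 + 24*15.999 + 2*1.008 = 929.051 g/mol.
Mass of Ca per formula unit: 2 × 40.078 = 80.156 g.
Weight fraction Ca = 80.156 / 929.051 = 0.0863.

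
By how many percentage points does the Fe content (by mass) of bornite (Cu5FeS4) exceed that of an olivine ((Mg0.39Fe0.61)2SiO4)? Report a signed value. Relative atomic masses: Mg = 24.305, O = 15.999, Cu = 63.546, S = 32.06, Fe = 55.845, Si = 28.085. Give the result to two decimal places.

Fe in Cu5FeS4: molar mass 501.815 g/mol; 1×55.845 = 55.845 g → 11.13 wt%.
Fe in (Mg0.39Fe0.61)2SiO4: molar mass 179.170 g/mol; 1.22×55.845 = 68.131 g → 38.03 wt%.
Difference = 11.13 − 38.03 = -26.90 percentage points.

-26.90 percentage points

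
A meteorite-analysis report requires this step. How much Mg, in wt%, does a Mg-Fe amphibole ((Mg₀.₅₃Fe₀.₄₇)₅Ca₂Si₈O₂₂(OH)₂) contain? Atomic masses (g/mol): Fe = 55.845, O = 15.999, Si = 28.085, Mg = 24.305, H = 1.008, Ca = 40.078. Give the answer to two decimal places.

7.27 wt%

M((Mg₀.₅₃Fe₀.₄₇)₅Ca₂Si₈O₂₂(OH)₂) = 886.472 g/mol.
Mg contributes 2.65 × 24.305 = 64.408 g per mole.
64.408/886.472 = 0.0727 → 7.27%.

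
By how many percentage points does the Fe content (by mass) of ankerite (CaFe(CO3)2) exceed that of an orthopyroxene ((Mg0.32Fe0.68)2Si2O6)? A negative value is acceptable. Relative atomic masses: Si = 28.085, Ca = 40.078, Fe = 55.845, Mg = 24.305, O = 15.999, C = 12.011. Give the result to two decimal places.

-5.31 percentage points

M(CaFe(CO3)2) = 215.939 g/mol, so wt% Fe = 55.845/215.939 × 100 = 25.86%.
M((Mg0.32Fe0.68)2Si2O6) = 243.668 g/mol, so wt% Fe = 75.949/243.668 × 100 = 31.17%.
25.86 − 31.17 = -5.31 pp.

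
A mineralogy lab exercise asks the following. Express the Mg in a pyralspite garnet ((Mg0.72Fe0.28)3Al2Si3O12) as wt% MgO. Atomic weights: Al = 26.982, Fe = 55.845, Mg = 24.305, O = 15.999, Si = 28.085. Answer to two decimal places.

M((Mg0.72Fe0.28)3Al2Si3O12) = 429.616 g/mol; M(MgO) = 40.304 g/mol.
Moles MgO per formula unit = 2.16 Mg ÷ 1 = 2.1600.
MgO fraction = (2.1600 × 40.304) / 429.616 = 87.057/429.616 = 0.2026.

20.26 wt%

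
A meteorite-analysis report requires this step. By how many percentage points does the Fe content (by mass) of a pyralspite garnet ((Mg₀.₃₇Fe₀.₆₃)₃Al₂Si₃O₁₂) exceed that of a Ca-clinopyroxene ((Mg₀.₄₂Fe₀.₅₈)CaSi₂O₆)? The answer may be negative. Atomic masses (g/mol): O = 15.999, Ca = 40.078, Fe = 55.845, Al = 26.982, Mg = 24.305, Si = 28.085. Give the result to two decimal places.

9.02 percentage points

Fe in (Mg₀.₃₇Fe₀.₆₃)₃Al₂Si₃O₁₂: molar mass 462.733 g/mol; 1.89×55.845 = 105.547 g → 22.81 wt%.
Fe in (Mg₀.₄₂Fe₀.₅₈)CaSi₂O₆: molar mass 234.840 g/mol; 0.58×55.845 = 32.390 g → 13.79 wt%.
Difference = 22.81 − 13.79 = 9.02 percentage points.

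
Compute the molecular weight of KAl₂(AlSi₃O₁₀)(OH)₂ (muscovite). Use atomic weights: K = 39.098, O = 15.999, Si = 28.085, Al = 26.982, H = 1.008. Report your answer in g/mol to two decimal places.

K: 1 × 39.098 = 39.0980
Al: 3 × 26.982 = 80.9460
Si: 3 × 28.085 = 84.2550
O: 12 × 15.999 = 191.9880
H: 2 × 1.008 = 2.0160
Summing the contributions gives the formula mass.

398.30 g/mol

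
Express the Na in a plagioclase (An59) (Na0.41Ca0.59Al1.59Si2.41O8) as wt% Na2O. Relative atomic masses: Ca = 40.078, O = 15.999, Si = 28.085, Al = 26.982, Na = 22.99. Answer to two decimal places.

Molar mass of Na0.41Ca0.59Al1.59Si2.41O8 = 0.41×22.99 + 0.59×40.078 + 1.59×26.982 + 2.41×28.085 + 8×15.999 = 271.650 g/mol.
Each formula unit contains 0.41 Na, equivalent to 0.41/2 = 0.2050 mol Na2O.
M(Na2O) = 2×22.99 + 1×15.999 = 61.979 g/mol.
Mass of Na2O per formula unit = 0.2050 × 61.979 = 12.706 g.
Na2O wt% = 12.706 / 271.650 × 100 = 4.68%.

4.68 wt%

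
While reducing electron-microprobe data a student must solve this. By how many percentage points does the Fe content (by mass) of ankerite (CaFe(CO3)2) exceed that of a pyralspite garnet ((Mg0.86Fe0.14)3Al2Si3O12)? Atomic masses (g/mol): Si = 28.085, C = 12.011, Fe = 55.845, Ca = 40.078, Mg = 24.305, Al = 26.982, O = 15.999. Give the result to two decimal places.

20.23 percentage points

First mineral: 55.845 g Fe in 215.939 g formula = 25.86 wt% Fe.
Second mineral: 23.455 g Fe in 416.369 g formula = 5.63 wt% Fe.
25.86% − 5.63% gives a difference of 20.23 percentage points.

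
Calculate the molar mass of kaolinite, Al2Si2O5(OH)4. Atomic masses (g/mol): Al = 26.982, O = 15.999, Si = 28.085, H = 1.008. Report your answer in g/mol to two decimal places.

258.16 g/mol

Al: 2 × 26.982 = 53.9640
Si: 2 × 28.085 = 56.1700
O: 9 × 15.999 = 143.9910
H: 4 × 1.008 = 4.0320
Summing the contributions gives the formula mass.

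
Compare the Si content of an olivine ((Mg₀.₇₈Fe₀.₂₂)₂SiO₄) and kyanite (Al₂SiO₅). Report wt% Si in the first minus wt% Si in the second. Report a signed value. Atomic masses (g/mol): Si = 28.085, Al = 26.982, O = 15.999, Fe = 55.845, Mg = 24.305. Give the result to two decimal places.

Si in (Mg₀.₇₈Fe₀.₂₂)₂SiO₄: molar mass 154.569 g/mol; 1×28.085 = 28.085 g → 18.17 wt%.
Si in Al₂SiO₅: molar mass 162.044 g/mol; 1×28.085 = 28.085 g → 17.33 wt%.
Difference = 18.17 − 17.33 = 0.84 percentage points.

0.84 percentage points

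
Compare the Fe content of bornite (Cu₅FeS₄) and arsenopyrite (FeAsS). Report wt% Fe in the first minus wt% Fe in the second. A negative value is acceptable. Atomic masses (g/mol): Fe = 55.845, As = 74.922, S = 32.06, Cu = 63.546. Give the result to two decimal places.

-23.17 percentage points

Fe in Cu₅FeS₄: molar mass 501.815 g/mol; 1×55.845 = 55.845 g → 11.13 wt%.
Fe in FeAsS: molar mass 162.827 g/mol; 1×55.845 = 55.845 g → 34.30 wt%.
Difference = 11.13 − 34.30 = -23.17 percentage points.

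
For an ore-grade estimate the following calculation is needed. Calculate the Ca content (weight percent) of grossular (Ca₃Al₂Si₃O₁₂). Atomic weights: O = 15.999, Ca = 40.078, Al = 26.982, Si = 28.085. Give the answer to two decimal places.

Molar mass of Ca₃Al₂Si₃O₁₂: 3·40.078 + 2·26.982 + 3·28.085 + 12·15.999 = 450.441 g/mol.
Mass of Ca per formula unit: 3 × 40.078 = 120.234 g.
Weight fraction Ca = 120.234 / 450.441 = 0.2669.

26.69 weight percent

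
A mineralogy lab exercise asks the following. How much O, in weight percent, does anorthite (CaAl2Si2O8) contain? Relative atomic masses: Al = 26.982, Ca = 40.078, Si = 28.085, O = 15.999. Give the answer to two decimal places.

Formula mass = 1·40.078 + 2·26.982 + 2·28.085 + 8·15.999 = 278.204 g/mol, of which 127.992 g is O.
So O makes up 127.992/278.204 = 0.4601 of the mass, i.e. 46.01%.

46.01 weight percent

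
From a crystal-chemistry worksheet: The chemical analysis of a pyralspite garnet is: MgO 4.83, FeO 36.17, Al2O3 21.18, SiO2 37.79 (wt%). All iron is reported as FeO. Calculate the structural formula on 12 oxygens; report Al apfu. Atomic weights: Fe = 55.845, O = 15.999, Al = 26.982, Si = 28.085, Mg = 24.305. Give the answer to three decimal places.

1.991 Al apfu

MgO: 4.83/40.304 = 0.11984 mol → 0.11984 mol Mg, 0.11984 mol O.
FeO: 36.17/71.844 = 0.50345 mol → 0.50345 mol Fe, 0.50345 mol O.
Al2O3: 21.18/101.961 = 0.20773 mol → 0.41546 mol Al, 0.62319 mol O.
SiO2: 37.79/60.083 = 0.62896 mol → 0.62896 mol Si, 1.25792 mol O.
Total oxygen = 2.50440 mol. Normalization factor = 12/2.50440 = 4.79157.
Al per 12 O = 0.41546 × 4.79157 = 1.991.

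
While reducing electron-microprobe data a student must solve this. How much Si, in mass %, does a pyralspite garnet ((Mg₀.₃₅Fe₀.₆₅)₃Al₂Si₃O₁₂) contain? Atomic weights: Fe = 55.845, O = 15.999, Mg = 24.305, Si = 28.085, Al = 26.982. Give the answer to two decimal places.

18.13 mass %

Formula mass = 1.05·24.305 + 1.95·55.845 + 2·26.982 + 3·28.085 + 12·15.999 = 464.625 g/mol, of which 84.255 g is Si.
So Si makes up 84.255/464.625 = 0.1813 of the mass, i.e. 18.13%.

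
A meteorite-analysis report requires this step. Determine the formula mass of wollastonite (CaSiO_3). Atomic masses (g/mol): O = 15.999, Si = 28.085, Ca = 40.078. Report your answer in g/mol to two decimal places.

M = 1×40.078 + 1×28.085 + 3×15.999

116.16 g/mol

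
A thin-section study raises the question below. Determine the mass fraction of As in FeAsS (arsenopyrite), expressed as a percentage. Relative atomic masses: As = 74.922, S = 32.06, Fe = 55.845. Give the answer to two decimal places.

M(FeAsS) = 162.827 g/mol.
As contributes 1 × 74.922 = 74.922 g per mole.
74.922/162.827 = 0.4601 → 46.01%.

46.01 wt%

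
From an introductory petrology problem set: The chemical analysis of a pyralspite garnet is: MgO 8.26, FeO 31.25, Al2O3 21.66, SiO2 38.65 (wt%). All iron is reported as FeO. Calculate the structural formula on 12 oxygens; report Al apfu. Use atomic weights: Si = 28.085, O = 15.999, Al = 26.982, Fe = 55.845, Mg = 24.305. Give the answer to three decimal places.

1.989 Al apfu

MgO: 8.26/40.304 = 0.20494 mol → 0.20494 mol Mg, 0.20494 mol O.
FeO: 31.25/71.844 = 0.43497 mol → 0.43497 mol Fe, 0.43497 mol O.
Al2O3: 21.66/101.961 = 0.21243 mol → 0.42486 mol Al, 0.63729 mol O.
SiO2: 38.65/60.083 = 0.64328 mol → 0.64328 mol Si, 1.28656 mol O.
Total oxygen = 2.56376 mol. Normalization factor = 12/2.56376 = 4.68063.
Al per 12 O = 0.42486 × 4.68063 = 1.989.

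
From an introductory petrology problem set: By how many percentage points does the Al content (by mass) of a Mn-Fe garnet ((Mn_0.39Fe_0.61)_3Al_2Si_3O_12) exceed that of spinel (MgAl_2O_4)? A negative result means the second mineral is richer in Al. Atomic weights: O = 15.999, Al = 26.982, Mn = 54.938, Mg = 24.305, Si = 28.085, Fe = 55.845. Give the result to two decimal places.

-27.07 percentage points

First mineral: 53.964 g Al in 496.681 g formula = 10.86 wt% Al.
Second mineral: 53.964 g Al in 142.265 g formula = 37.93 wt% Al.
10.86% − 37.93% gives a difference of -27.07 percentage points.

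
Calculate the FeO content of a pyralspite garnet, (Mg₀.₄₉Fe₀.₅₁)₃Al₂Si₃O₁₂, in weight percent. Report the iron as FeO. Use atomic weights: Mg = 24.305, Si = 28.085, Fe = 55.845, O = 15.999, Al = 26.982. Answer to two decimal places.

Molar mass of (Mg₀.₄₉Fe₀.₅₁)₃Al₂Si₃O₁₂ = 1.47·24.305 + 1.53·55.845 + 2·26.982 + 3·28.085 + 12·15.999 = 451.378 g/mol.
Each formula unit contains 1.53 Fe, equivalent to 1.53/1 = 1.5300 mol FeO.
M(FeO) = 1×55.845 + 1×15.999 = 71.844 g/mol.
Mass of FeO per formula unit = 1.5300 × 71.844 = 109.921 g.
FeO wt% = 109.921 / 451.378 × 100 = 24.35%.

24.35 wt%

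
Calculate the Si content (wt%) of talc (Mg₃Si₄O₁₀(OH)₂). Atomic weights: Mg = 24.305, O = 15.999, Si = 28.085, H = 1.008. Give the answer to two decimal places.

29.62 wt%

Molar mass of Mg₃Si₄O₁₀(OH)₂: 3·24.305 + 4·28.085 + 12·15.999 + 2·1.008 = 379.259 g/mol.
Mass of Si per formula unit: 4 × 28.085 = 112.340 g.
Weight fraction Si = 112.340 / 379.259 = 0.2962.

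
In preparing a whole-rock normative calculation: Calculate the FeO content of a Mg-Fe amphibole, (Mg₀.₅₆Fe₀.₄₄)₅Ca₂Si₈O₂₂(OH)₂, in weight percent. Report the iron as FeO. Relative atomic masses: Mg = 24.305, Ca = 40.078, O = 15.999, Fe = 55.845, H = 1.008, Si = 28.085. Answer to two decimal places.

17.93 wt%

Formula mass = 881.741 g/mol.
2.20 Fe → 2.2000 mol FeO per formula unit; M(FeO) = 71.844, so FeO mass = 158.057 g.
158.057/881.741 × 100 = 17.93 wt%.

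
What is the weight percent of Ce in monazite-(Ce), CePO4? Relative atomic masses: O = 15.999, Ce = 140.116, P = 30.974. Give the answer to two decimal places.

59.60 wt%

Formula mass = 1×140.116 + 1×30.974 + 4×15.999 = 235.086 g/mol, of which 140.116 g is Ce.
So Ce makes up 140.116/235.086 = 0.5960 of the mass, i.e. 59.60%.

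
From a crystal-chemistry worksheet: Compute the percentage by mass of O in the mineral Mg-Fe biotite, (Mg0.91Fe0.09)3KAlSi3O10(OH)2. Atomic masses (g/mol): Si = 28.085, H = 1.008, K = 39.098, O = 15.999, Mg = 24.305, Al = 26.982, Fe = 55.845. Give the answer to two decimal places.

45.09 weight percent

M((Mg0.91Fe0.09)3KAlSi3O10(OH)2) = 425.770 g/mol.
O contributes 12 × 15.999 = 191.988 g per mole.
191.988/425.770 = 0.4509 → 45.09%.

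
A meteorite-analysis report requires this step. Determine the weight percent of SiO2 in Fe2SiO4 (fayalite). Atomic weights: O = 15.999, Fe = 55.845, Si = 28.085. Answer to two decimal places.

29.49 wt%

Molar mass of Fe2SiO4 = 2×55.845 + 1×28.085 + 4×15.999 = 203.771 g/mol.
Each formula unit contains 1 Si, equivalent to 1/1 = 1.0000 mol SiO2.
M(SiO2) = 1×28.085 + 2×15.999 = 60.083 g/mol.
Mass of SiO2 per formula unit = 1.0000 × 60.083 = 60.083 g.
SiO2 wt% = 60.083 / 203.771 × 100 = 29.49%.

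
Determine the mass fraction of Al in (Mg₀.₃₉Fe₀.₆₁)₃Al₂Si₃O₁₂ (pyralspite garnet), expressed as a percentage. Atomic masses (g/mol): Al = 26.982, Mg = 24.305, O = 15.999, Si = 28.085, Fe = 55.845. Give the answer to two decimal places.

Formula mass = 1.17×24.305 + 1.83×55.845 + 2×26.982 + 3×28.085 + 12×15.999 = 460.840 g/mol, of which 53.964 g is Al.
So Al makes up 53.964/460.840 = 0.1171 of the mass, i.e. 11.71%.

11.71 mass %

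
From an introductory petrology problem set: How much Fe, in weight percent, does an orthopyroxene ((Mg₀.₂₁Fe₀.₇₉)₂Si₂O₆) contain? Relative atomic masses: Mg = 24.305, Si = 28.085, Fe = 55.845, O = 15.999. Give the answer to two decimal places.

Molar mass of (Mg₀.₂₁Fe₀.₇₉)₂Si₂O₆: 0.42*24.305 + 1.58*55.845 + 2*28.085 + 6*15.999 = 250.607 g/mol.
Mass of Fe per formula unit: 1.58 × 55.845 = 88.235 g.
Weight fraction Fe = 88.235 / 250.607 = 0.3521.

35.21 weight percent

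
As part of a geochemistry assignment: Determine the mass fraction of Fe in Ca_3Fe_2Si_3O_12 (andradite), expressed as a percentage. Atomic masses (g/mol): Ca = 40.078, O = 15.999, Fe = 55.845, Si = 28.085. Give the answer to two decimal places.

Molar mass of Ca_3Fe_2Si_3O_12: 3*40.078 + 2*55.845 + 3*28.085 + 12*15.999 = 508.167 g/mol.
Mass of Fe per formula unit: 2 × 55.845 = 111.690 g.
Weight fraction Fe = 111.690 / 508.167 = 0.2198.

21.98 weight percent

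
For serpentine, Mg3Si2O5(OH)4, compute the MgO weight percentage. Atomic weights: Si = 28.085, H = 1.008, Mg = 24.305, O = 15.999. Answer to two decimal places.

Formula mass = 277.108 g/mol.
3 Mg → 3.0000 mol MgO per formula unit; M(MgO) = 40.304, so MgO mass = 120.912 g.
120.912/277.108 × 100 = 43.63 wt%.

43.63 wt%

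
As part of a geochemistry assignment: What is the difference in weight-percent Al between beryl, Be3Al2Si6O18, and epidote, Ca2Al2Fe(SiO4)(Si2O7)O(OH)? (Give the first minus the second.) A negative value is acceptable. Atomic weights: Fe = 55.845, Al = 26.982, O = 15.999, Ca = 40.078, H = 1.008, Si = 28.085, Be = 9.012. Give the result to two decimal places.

-1.13 percentage points

Al in Be3Al2Si6O18: molar mass 537.492 g/mol; 2×26.982 = 53.964 g → 10.04 wt%.
Al in Ca2Al2Fe(SiO4)(Si2O7)O(OH): molar mass 483.215 g/mol; 2×26.982 = 53.964 g → 11.17 wt%.
Difference = 10.04 − 11.17 = -1.13 percentage points.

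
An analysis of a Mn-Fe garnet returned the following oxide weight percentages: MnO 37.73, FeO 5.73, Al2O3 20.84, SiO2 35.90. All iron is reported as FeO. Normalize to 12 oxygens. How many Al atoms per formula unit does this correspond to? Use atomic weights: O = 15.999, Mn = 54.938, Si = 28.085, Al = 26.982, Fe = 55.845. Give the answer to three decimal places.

2.027 Al apfu

MnO (M=70.937): mol = 0.53188; Mn = 0.53188, O = 0.53188.
FeO (M=71.844): mol = 0.07976; Fe = 0.07976, O = 0.07976.
Al2O3 (M=101.961): mol = 0.20439; Al = 0.40878, O = 0.61317.
SiO2 (M=60.083): mol = 0.59751; Si = 0.59751, O = 1.19502.
ΣO = 2.41983; factor = 12/ΣO = 4.95903.
Al apfu = 0.40878 × 4.95903 = 2.027.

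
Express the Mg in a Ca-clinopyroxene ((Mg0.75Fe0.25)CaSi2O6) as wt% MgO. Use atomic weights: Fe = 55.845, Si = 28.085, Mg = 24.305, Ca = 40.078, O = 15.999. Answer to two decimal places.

Formula mass = 224.432 g/mol.
0.75 Mg → 0.7500 mol MgO per formula unit; M(MgO) = 40.304, so MgO mass = 30.228 g.
30.228/224.432 × 100 = 13.47 wt%.

13.47 wt%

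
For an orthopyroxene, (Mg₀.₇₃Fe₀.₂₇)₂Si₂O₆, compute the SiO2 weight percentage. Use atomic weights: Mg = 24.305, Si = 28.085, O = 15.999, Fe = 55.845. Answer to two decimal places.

55.17 wt%

M((Mg₀.₇₃Fe₀.₂₇)₂Si₂O₆) = 217.806 g/mol; M(SiO2) = 60.083 g/mol.
Moles SiO2 per formula unit = 2 Si ÷ 1 = 2.0000.
SiO2 fraction = (2.0000 × 60.083) / 217.806 = 120.166/217.806 = 0.5517.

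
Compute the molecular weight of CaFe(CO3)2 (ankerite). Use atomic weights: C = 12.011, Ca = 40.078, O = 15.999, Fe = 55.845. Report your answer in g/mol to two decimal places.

The formula mass is the sum 1·40.078 + 1·55.845 + 2·12.011 + 6·15.999.

215.94 g/mol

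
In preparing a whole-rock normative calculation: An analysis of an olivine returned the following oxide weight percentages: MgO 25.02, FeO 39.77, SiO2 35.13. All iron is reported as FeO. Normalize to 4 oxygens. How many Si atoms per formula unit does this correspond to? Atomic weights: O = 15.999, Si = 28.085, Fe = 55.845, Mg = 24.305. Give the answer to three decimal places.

MgO (M=40.304): mol = 0.62078; Mg = 0.62078, O = 0.62078.
FeO (M=71.844): mol = 0.55356; Fe = 0.55356, O = 0.55356.
SiO2 (M=60.083): mol = 0.58469; Si = 0.58469, O = 1.16938.
ΣO = 2.34372; factor = 4/ΣO = 1.70669.
Si apfu = 0.58469 × 1.70669 = 0.998.

0.998 Si apfu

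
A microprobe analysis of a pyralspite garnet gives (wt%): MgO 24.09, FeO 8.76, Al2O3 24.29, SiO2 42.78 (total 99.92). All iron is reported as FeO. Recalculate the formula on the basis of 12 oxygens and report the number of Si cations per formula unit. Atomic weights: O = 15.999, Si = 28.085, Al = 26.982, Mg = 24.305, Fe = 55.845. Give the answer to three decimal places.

2.989 Si apfu

MgO (M=40.304): mol = 0.59771; Mg = 0.59771, O = 0.59771.
FeO (M=71.844): mol = 0.12193; Fe = 0.12193, O = 0.12193.
Al2O3 (M=101.961): mol = 0.23823; Al = 0.47646, O = 0.71469.
SiO2 (M=60.083): mol = 0.71202; Si = 0.71202, O = 1.42404.
ΣO = 2.85837; factor = 12/ΣO = 4.19820.
Si apfu = 0.71202 × 4.19820 = 2.989.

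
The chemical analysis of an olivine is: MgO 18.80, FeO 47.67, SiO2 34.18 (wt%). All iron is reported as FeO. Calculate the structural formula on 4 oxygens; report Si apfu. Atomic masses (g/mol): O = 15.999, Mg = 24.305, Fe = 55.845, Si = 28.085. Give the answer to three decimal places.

1.003 Si apfu

18.80 wt% MgO ÷ 40.304 g/mol = 0.46645 mol, giving 0.46645 Mg and 0.46645 O.
47.67 wt% FeO ÷ 71.844 g/mol = 0.66352 mol, giving 0.66352 Fe and 0.66352 O.
34.18 wt% SiO2 ÷ 60.083 g/mol = 0.56888 mol, giving 0.56888 Si and 1.13776 O.
Oxygen sums to 2.26773; scaling by 4/2.26773 = 1.76388 puts the formula on 4 O.
Si: 0.56888 × 1.76388 = 1.003 atoms per formula unit.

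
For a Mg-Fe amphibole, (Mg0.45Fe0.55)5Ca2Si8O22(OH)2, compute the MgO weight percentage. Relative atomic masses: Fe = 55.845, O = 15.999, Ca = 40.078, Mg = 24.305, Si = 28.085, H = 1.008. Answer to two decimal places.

M((Mg0.45Fe0.55)5Ca2Si8O22(OH)2) = 899.088 g/mol; M(MgO) = 40.304 g/mol.
Moles MgO per formula unit = 2.25 Mg ÷ 1 = 2.2500.
MgO fraction = (2.2500 × 40.304) / 899.088 = 90.684/899.088 = 0.1009.

10.09 wt%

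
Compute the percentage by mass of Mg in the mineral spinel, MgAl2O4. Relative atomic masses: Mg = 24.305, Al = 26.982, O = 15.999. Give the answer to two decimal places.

17.08 weight percent

M(MgAl2O4) = 142.265 g/mol.
Mg contributes 1 × 24.305 = 24.305 g per mole.
24.305/142.265 = 0.1708 → 17.08%.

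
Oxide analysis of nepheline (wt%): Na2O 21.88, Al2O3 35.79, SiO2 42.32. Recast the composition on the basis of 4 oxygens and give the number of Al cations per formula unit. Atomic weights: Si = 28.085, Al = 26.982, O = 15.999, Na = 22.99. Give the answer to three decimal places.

21.88 wt% Na2O ÷ 61.979 g/mol = 0.35302 mol, giving 0.70604 Na and 0.35302 O.
35.79 wt% Al2O3 ÷ 101.961 g/mol = 0.35102 mol, giving 0.70204 Al and 1.05306 O.
42.32 wt% SiO2 ÷ 60.083 g/mol = 0.70436 mol, giving 0.70436 Si and 1.40872 O.
Oxygen sums to 2.81480; scaling by 4/2.81480 = 1.42106 puts the formula on 4 O.
Al: 0.70204 × 1.42106 = 0.998 atoms per formula unit.

0.998 Al apfu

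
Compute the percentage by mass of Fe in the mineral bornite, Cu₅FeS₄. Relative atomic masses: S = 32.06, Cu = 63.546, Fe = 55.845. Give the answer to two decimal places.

Molar mass of Cu₅FeS₄: 5*63.546 + 1*55.845 + 4*32.06 = 501.815 g/mol.
Mass of Fe per formula unit: 1 × 55.845 = 55.845 g.
Weight fraction Fe = 55.845 / 501.815 = 0.1113.

11.13 weight percent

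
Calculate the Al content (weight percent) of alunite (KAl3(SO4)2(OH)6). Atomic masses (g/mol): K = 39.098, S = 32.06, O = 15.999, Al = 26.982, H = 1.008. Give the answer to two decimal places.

19.54 weight percent

M(KAl3(SO4)2(OH)6) = 414.198 g/mol.
Al contributes 3 × 26.982 = 80.946 g per mole.
80.946/414.198 = 0.1954 → 19.54%.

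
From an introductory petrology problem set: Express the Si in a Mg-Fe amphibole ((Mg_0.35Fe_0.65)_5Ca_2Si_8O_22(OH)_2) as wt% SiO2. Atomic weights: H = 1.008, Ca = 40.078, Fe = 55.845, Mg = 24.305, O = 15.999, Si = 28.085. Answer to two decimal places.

Formula mass = 914.858 g/mol.
8 Si → 8.0000 mol SiO2 per formula unit; M(SiO2) = 60.083, so SiO2 mass = 480.664 g.
480.664/914.858 × 100 = 52.54 wt%.

52.54 wt%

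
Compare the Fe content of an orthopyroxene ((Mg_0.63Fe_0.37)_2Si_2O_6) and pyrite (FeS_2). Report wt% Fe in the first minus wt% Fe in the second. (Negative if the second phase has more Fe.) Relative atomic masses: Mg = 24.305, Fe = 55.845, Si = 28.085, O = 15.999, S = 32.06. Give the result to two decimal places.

-28.11 percentage points

First mineral: 41.325 g Fe in 224.114 g formula = 18.44 wt% Fe.
Second mineral: 55.845 g Fe in 119.965 g formula = 46.55 wt% Fe.
18.44% − 46.55% gives a difference of -28.11 percentage points.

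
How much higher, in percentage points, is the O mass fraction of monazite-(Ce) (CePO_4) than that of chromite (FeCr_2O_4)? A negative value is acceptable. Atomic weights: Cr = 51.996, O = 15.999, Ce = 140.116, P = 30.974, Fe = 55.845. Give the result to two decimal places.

First mineral: 63.996 g O in 235.086 g formula = 27.22 wt% O.
Second mineral: 63.996 g O in 223.833 g formula = 28.59 wt% O.
27.22% − 28.59% gives a difference of -1.37 percentage points.

-1.37 percentage points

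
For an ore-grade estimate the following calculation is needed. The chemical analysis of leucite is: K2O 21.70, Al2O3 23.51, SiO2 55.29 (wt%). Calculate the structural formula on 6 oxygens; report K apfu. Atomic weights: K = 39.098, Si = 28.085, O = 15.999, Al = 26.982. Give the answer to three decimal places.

K2O: 21.70/94.195 = 0.23037 mol → 0.46074 mol K, 0.23037 mol O.
Al2O3: 23.51/101.961 = 0.23058 mol → 0.46116 mol Al, 0.69174 mol O.
SiO2: 55.29/60.083 = 0.92023 mol → 0.92023 mol Si, 1.84046 mol O.
Total oxygen = 2.76257 mol. Normalization factor = 6/2.76257 = 2.17189.
K per 6 O = 0.46074 × 2.17189 = 1.001.

1.001 K apfu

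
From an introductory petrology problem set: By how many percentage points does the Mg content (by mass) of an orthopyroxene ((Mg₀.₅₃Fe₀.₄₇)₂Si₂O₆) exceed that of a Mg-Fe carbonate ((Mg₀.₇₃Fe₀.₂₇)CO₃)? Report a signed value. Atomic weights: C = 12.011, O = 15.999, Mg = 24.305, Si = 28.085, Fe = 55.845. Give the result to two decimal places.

Mg in (Mg₀.₅₃Fe₀.₄₇)₂Si₂O₆: molar mass 230.422 g/mol; 1.06×24.305 = 25.763 g → 11.18 wt%.
Mg in (Mg₀.₇₃Fe₀.₂₇)CO₃: molar mass 92.829 g/mol; 0.73×24.305 = 17.743 g → 19.11 wt%.
Difference = 11.18 − 19.11 = -7.93 percentage points.

-7.93 percentage points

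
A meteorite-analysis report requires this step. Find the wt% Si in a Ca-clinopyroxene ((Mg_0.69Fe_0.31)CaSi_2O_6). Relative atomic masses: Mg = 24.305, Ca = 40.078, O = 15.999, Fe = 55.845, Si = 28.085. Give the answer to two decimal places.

24.82 weight percent

Formula mass = 0.69·24.305 + 0.31·55.845 + 1·40.078 + 2·28.085 + 6·15.999 = 226.324 g/mol, of which 56.170 g is Si.
So Si makes up 56.170/226.324 = 0.2482 of the mass, i.e. 24.82%.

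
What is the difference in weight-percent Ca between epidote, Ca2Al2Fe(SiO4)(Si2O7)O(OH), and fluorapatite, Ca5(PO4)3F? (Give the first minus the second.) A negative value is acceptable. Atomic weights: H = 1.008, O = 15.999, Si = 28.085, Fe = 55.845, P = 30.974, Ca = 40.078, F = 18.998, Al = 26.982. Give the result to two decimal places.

First mineral: 80.156 g Ca in 483.215 g formula = 16.59 wt% Ca.
Second mineral: 200.390 g Ca in 504.298 g formula = 39.74 wt% Ca.
16.59% − 39.74% gives a difference of -23.15 percentage points.

-23.15 percentage points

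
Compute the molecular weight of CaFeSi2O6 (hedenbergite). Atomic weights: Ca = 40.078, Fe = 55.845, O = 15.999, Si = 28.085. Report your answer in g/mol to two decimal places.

M = 1*40.078 + 1*55.845 + 2*28.085 + 6*15.999

248.09 g/mol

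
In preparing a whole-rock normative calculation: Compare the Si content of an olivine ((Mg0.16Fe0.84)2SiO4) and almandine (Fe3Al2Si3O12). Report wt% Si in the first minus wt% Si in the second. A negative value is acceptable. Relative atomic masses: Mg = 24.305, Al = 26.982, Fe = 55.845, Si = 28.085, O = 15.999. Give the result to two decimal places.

-2.43 percentage points

Si in (Mg0.16Fe0.84)2SiO4: molar mass 193.678 g/mol; 1×28.085 = 28.085 g → 14.50 wt%.
Si in Fe3Al2Si3O12: molar mass 497.742 g/mol; 3×28.085 = 84.255 g → 16.93 wt%.
Difference = 14.50 − 16.93 = -2.43 percentage points.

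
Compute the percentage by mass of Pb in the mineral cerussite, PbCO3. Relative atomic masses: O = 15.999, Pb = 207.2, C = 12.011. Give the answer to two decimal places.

77.54 mass %

M(PbCO3) = 267.208 g/mol.
Pb contributes 1 × 207.2 = 207.200 g per mole.
207.200/267.208 = 0.7754 → 77.54%.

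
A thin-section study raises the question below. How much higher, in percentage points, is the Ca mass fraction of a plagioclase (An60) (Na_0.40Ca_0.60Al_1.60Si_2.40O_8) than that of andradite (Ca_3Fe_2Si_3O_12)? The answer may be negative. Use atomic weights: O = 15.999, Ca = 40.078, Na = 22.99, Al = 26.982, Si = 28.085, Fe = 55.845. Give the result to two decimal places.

M(Na_0.40Ca_0.60Al_1.60Si_2.40O_8) = 271.810 g/mol, so wt% Ca = 24.047/271.810 × 100 = 8.85%.
M(Ca_3Fe_2Si_3O_12) = 508.167 g/mol, so wt% Ca = 120.234/508.167 × 100 = 23.66%.
8.85 − 23.66 = -14.81 pp.

-14.81 percentage points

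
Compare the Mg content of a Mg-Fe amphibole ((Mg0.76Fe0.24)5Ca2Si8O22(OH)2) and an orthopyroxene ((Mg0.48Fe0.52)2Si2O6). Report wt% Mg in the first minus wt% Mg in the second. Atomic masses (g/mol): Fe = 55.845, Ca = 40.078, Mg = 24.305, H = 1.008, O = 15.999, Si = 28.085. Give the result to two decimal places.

0.87 percentage points

First mineral: 92.359 g Mg in 850.201 g formula = 10.86 wt% Mg.
Second mineral: 23.333 g Mg in 233.576 g formula = 9.99 wt% Mg.
10.86% − 9.99% gives a difference of 0.87 percentage points.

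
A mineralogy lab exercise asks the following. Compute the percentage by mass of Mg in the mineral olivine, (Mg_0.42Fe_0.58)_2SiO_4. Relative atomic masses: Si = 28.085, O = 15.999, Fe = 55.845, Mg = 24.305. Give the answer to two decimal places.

11.52 weight percent

M((Mg_0.42Fe_0.58)_2SiO_4) = 177.277 g/mol.
Mg contributes 0.84 × 24.305 = 20.416 g per mole.
20.416/177.277 = 0.1152 → 11.52%.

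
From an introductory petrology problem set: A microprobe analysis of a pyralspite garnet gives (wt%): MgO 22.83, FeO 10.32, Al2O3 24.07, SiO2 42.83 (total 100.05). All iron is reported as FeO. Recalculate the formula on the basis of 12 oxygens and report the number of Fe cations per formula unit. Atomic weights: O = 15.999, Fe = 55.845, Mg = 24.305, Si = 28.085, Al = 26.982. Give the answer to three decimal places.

22.83 wt% MgO ÷ 40.304 g/mol = 0.56645 mol, giving 0.56645 Mg and 0.56645 O.
10.32 wt% FeO ÷ 71.844 g/mol = 0.14364 mol, giving 0.14364 Fe and 0.14364 O.
24.07 wt% Al2O3 ÷ 101.961 g/mol = 0.23607 mol, giving 0.47214 Al and 0.70821 O.
42.83 wt% SiO2 ÷ 60.083 g/mol = 0.71285 mol, giving 0.71285 Si and 1.42570 O.
Oxygen sums to 2.84400; scaling by 12/2.84400 = 4.21941 puts the formula on 12 O.
Fe: 0.14364 × 4.21941 = 0.606 atoms per formula unit.

0.606 Fe apfu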